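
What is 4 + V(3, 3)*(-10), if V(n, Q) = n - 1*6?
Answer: 34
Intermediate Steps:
V(n, Q) = -6 + n (V(n, Q) = n - 6 = -6 + n)
4 + V(3, 3)*(-10) = 4 + (-6 + 3)*(-10) = 4 - 3*(-10) = 4 + 30 = 34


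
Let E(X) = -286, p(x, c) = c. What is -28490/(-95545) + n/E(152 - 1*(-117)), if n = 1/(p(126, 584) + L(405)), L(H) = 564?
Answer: 1870793835/6274019752 ≈ 0.29818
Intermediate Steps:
n = 1/1148 (n = 1/(584 + 564) = 1/1148 ≈ 0.00087108)
-28490/(-95545) + n/E(152 - 1*(-117)) = -28490/(-95545) + (1/1148)/(-286) = -28490*(-1/95545) + (1/1148)*(-1/286) = 5698/19109 - 1/328328 = 1870793835/6274019752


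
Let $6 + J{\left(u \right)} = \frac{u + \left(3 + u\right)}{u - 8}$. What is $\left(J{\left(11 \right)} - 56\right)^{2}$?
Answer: $\frac{25921}{9} \approx 2880.1$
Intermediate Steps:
$J{\left(u \right)} = -6 + \frac{3 + 2 u}{-8 + u}$ ($J{\left(u \right)} = -6 + \frac{u + \left(3 + u\right)}{u - 8} = -6 + \frac{3 + 2 u}{u - 8} = -6 + \frac{3 + 2 u}{-8 + u}$)
$\left(J{\left(11 \right)} - 56\right)^{2} = \left(\frac{51 - 44}{-8 + 11} - 56\right)^{2} = \left(\frac{51 - 44}{3} - 56\right)^{2} = \left(\frac{1}{3} \cdot 7 - 56\right)^{2} = \left(\frac{7}{3} - 56\right)^{2} = \left(- \frac{161}{3}\right)^{2} = \frac{25921}{9}$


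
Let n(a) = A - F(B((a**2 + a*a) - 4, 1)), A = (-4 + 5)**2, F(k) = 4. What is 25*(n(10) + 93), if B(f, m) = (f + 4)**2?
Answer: 2250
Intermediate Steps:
B(f, m) = (4 + f)**2
A = 1 (A = 1**2 = 1)
n(a) = -3 (n(a) = 1 - 1*4 = 1 - 4 = -3)
25*(n(10) + 93) = 25*(-3 + 93) = 25*90 = 2250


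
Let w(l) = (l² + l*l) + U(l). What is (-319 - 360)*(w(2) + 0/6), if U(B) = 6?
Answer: -9506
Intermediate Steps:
w(l) = 6 + 2*l² (w(l) = (l² + l*l) + 6 = (l² + l²) + 6 = 2*l² + 6 = 6 + 2*l²)
(-319 - 360)*(w(2) + 0/6) = (-319 - 360)*((6 + 2*2²) + 0/6) = -679*((6 + 2*4) + (⅙)*0) = -679*((6 + 8) + 0) = -679*(14 + 0) = -679*14 = -9506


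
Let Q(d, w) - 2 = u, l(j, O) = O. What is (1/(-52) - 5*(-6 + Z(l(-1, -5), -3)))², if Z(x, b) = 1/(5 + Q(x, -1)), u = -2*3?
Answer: 1687401/2704 ≈ 624.04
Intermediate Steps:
u = -6
Q(d, w) = -4 (Q(d, w) = 2 - 6 = -4)
Z(x, b) = 1 (Z(x, b) = 1/(5 - 4) = 1/1 = 1)
(1/(-52) - 5*(-6 + Z(l(-1, -5), -3)))² = (1/(-52) - 5*(-6 + 1))² = (-1/52 - 5*(-5))² = (-1/52 + 25)² = (1299/52)² = 1687401/2704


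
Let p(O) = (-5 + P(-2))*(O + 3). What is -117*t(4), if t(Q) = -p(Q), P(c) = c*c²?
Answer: -10647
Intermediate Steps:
P(c) = c³
p(O) = -39 - 13*O (p(O) = (-5 + (-2)³)*(O + 3) = (-5 - 8)*(3 + O) = -13*(3 + O) = -39 - 13*O)
t(Q) = 39 + 13*Q (t(Q) = -(-39 - 13*Q) = 39 + 13*Q)
-117*t(4) = -117*(39 + 13*4) = -117*(39 + 52) = -117*91 = -10647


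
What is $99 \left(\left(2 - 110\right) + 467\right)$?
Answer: $35541$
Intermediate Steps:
$99 \left(\left(2 - 110\right) + 467\right) = 99 \left(-108 + 467\right) = 99 \cdot 359 = 35541$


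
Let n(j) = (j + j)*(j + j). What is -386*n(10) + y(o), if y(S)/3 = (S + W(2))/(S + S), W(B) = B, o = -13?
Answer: -4014367/26 ≈ -1.5440e+5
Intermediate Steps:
y(S) = 3*(2 + S)/(2*S) (y(S) = 3*((S + 2)/(S + S)) = 3*((2 + S)/((2*S))) = 3*((2 + S)*(1/(2*S))) = 3*((2 + S)/(2*S)) = 3*(2 + S)/(2*S))
n(j) = 4*j² (n(j) = (2*j)*(2*j) = 4*j²)
-386*n(10) + y(o) = -1544*10² + (3/2 + 3/(-13)) = -1544*100 + (3/2 + 3*(-1/13)) = -386*400 + (3/2 - 3/13) = -154400 + 33/26 = -4014367/26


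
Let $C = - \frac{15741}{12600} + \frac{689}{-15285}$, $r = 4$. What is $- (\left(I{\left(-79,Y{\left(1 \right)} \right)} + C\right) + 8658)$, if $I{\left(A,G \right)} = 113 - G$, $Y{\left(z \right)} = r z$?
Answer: $- \frac{37515466987}{4279800} \approx -8765.7$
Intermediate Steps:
$Y{\left(z \right)} = 4 z$
$C = - \frac{5539613}{4279800}$ ($C = \left(-15741\right) \frac{1}{12600} + 689 \left(- \frac{1}{15285}\right) = - \frac{1749}{1400} - \frac{689}{15285} = - \frac{5539613}{4279800} \approx -1.2944$)
$- (\left(I{\left(-79,Y{\left(1 \right)} \right)} + C\right) + 8658) = - (\left(\left(113 - 4 \cdot 1\right) - \frac{5539613}{4279800}\right) + 8658) = - (\left(\left(113 - 4\right) - \frac{5539613}{4279800}\right) + 8658) = - (\left(109 - \frac{5539613}{4279800}\right) + 8658) = - (\frac{460958587}{4279800} + 8658) = \left(-1\right) \frac{37515466987}{4279800} = - \frac{37515466987}{4279800}$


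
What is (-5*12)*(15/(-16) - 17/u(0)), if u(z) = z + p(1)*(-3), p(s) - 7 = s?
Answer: 55/4 ≈ 13.750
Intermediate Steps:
p(s) = 7 + s
u(z) = -24 + z (u(z) = z + (7 + 1)*(-3) = z + 8*(-3) = z - 24 = -24 + z)
(-5*12)*(15/(-16) - 17/u(0)) = (-5*12)*(15/(-16) - 17/(-24 + 0)) = -60*(15*(-1/16) - 17/(-24)) = -60*(-15/16 - 17*(-1/24)) = -60*(-15/16 + 17/24) = -60*(-11/48) = 55/4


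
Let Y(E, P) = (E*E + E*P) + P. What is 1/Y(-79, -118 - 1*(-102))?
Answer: 1/7489 ≈ 0.00013353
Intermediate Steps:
Y(E, P) = P + E² + E*P (Y(E, P) = (E² + E*P) + P = P + E² + E*P)
1/Y(-79, -118 - 1*(-102)) = 1/((-118 - 1*(-102)) + (-79)² - 79*(-118 - 1*(-102))) = 1/((-118 + 102) + 6241 - 79*(-118 + 102)) = 1/(-16 + 6241 - 79*(-16)) = 1/(-16 + 6241 + 1264) = 1/7489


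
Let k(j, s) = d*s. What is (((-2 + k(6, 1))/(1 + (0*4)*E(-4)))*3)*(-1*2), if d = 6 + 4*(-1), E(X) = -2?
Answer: 0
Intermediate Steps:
d = 2 (d = 6 - 4 = 2)
k(j, s) = 2*s
(((-2 + k(6, 1))/(1 + (0*4)*E(-4)))*3)*(-1*2) = (((-2 + 2*1)/(1 + (0*4)*(-2)))*3)*(-1*2) = (((-2 + 2)/(1 + 0*(-2)))*3)*(-2) = ((0/(1 + 0))*3)*(-2) = ((0/1)*3)*(-2) = ((0*1)*3)*(-2) = (0*3)*(-2) = 0*(-2) = 0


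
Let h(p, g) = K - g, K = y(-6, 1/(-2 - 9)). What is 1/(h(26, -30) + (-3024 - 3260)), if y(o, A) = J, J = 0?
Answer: -1/6254 ≈ -0.00015990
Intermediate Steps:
y(o, A) = 0
K = 0
h(p, g) = -g (h(p, g) = 0 - g = -g)
1/(h(26, -30) + (-3024 - 3260)) = 1/(-1*(-30) + (-3024 - 3260)) = 1/(30 - 6284) = 1/(-6254) = -1/6254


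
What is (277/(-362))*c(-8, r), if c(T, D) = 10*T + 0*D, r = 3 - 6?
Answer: 11080/181 ≈ 61.215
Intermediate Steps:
r = -3
c(T, D) = 10*T (c(T, D) = 10*T + 0 = 10*T)
(277/(-362))*c(-8, r) = (277/(-362))*(10*(-8)) = (277*(-1/362))*(-80) = -277/362*(-80) = 11080/181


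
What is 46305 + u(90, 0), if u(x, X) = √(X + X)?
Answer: 46305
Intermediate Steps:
u(x, X) = √2*√X (u(x, X) = √(2*X) = √2*√X)
46305 + u(90, 0) = 46305 + √2*√0 = 46305 + √2*0 = 46305 + 0 = 46305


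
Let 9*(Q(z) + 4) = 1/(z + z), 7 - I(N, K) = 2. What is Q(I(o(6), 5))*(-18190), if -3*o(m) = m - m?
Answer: 653021/9 ≈ 72558.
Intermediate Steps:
o(m) = 0 (o(m) = -(m - m)/3 = -⅓*0 = 0)
I(N, K) = 5 (I(N, K) = 7 - 1*2 = 7 - 2 = 5)
Q(z) = -4 + 1/(18*z) (Q(z) = -4 + 1/(9*(z + z)) = -4 + 1/(9*((2*z))) = -4 + (1/(2*z))/9 = -4 + 1/(18*z))
Q(I(o(6), 5))*(-18190) = (-4 + (1/18)/5)*(-18190) = (-4 + (1/18)*(⅕))*(-18190) = (-4 + 1/90)*(-18190) = -359/90*(-18190) = 653021/9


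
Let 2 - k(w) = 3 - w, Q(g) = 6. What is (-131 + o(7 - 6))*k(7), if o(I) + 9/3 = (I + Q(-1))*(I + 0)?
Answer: -762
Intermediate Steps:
k(w) = -1 + w (k(w) = 2 - (3 - w) = 2 + (-3 + w) = -1 + w)
o(I) = -3 + I*(6 + I) (o(I) = -3 + (I + 6)*(I + 0) = -3 + (6 + I)*I = -3 + I*(6 + I))
(-131 + o(7 - 6))*k(7) = (-131 + (-3 + (7 - 6)² + 6*(7 - 6)))*(-1 + 7) = (-131 + (-3 + 1² + 6*1))*6 = (-131 + (-3 + 1 + 6))*6 = (-131 + 4)*6 = -127*6 = -762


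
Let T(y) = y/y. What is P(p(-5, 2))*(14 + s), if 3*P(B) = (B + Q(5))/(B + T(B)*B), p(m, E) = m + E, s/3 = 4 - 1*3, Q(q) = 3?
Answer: 0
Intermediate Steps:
T(y) = 1
s = 3 (s = 3*(4 - 1*3) = 3*(4 - 3) = 3*1 = 3)
p(m, E) = E + m
P(B) = (3 + B)/(6*B) (P(B) = ((B + 3)/(B + 1*B))/3 = ((3 + B)/(B + B))/3 = ((3 + B)/((2*B)))/3 = ((3 + B)*(1/(2*B)))/3 = ((3 + B)/(2*B))/3 = (3 + B)/(6*B))
P(p(-5, 2))*(14 + s) = ((3 + (2 - 5))/(6*(2 - 5)))*(14 + 3) = ((⅙)*(3 - 3)/(-3))*17 = ((⅙)*(-⅓)*0)*17 = 0*17 = 0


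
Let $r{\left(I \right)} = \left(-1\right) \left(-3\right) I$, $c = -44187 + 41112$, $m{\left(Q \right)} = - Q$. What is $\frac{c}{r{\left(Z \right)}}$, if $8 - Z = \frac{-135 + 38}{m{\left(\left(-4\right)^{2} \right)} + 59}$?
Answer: $- \frac{44075}{441} \approx -99.943$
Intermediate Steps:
$Z = \frac{441}{43}$ ($Z = 8 - \frac{-135 + 38}{- \left(-4\right)^{2} + 59} = 8 - - \frac{97}{\left(-1\right) 16 + 59} = 8 - - \frac{97}{-16 + 59} = 8 - - \frac{97}{43} = 8 + \frac{97}{43} = \frac{441}{43} \approx 10.256$)
$c = -3075$
$r{\left(I \right)} = 3 I$
$\frac{c}{r{\left(Z \right)}} = - \frac{3075}{3 \cdot \frac{441}{43}} = - \frac{3075}{\frac{1323}{43}} = \left(-3075\right) \frac{43}{1323} = - \frac{44075}{441}$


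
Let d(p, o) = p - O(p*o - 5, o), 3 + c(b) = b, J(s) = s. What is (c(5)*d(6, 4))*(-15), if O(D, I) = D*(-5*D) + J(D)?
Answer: -53760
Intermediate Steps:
c(b) = -3 + b
O(D, I) = D - 5*D² (O(D, I) = D*(-5*D) + D = -5*D² + D = D - 5*D²)
d(p, o) = p - (-5 + o*p)*(26 - 5*o*p) (d(p, o) = p - (p*o - 5)*(1 - 5*(p*o - 5)) = p - (o*p - 5)*(1 - 5*(o*p - 5)) = p - (-5 + o*p)*(1 - 5*(-5 + o*p)) = p - (-5 + o*p)*(1 + (25 - 5*o*p)) = p - (-5 + o*p)*(26 - 5*o*p))
(c(5)*d(6, 4))*(-15) = ((-3 + 5)*(5 + 6 + 5*(-5 + 4*6)² - 1*4*6))*(-15) = (2*(5 + 6 + 5*(-5 + 24)² - 24))*(-15) = (2*(5 + 6 + 5*19² - 24))*(-15) = (2*(5 + 6 + 5*361 - 24))*(-15) = (2*(5 + 6 + 1805 - 24))*(-15) = (2*1792)*(-15) = 3584*(-15) = -53760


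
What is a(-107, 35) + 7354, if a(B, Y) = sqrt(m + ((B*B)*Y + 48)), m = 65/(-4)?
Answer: 7354 + sqrt(1602987)/2 ≈ 7987.0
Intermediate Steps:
m = -65/4 (m = 65*(-1/4) = -65/4 ≈ -16.250)
a(B, Y) = sqrt(127/4 + Y*B**2) (a(B, Y) = sqrt(-65/4 + ((B*B)*Y + 48)) = sqrt(-65/4 + (B**2*Y + 48)) = sqrt(-65/4 + (Y*B**2 + 48)) = sqrt(-65/4 + (48 + Y*B**2)) = sqrt(127/4 + Y*B**2))
a(-107, 35) + 7354 = sqrt(127 + 4*35*(-107)**2)/2 + 7354 = sqrt(127 + 4*35*11449)/2 + 7354 = sqrt(127 + 1602860)/2 + 7354 = sqrt(1602987)/2 + 7354 = 7354 + sqrt(1602987)/2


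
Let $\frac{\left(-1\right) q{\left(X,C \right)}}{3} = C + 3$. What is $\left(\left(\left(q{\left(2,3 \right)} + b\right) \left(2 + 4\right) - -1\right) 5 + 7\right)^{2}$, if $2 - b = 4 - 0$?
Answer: $345744$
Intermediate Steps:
$q{\left(X,C \right)} = -9 - 3 C$ ($q{\left(X,C \right)} = - 3 \left(C + 3\right) = - 3 \left(3 + C\right) = -9 - 3 C$)
$b = -2$ ($b = 2 - \left(4 - 0\right) = 2 - \left(4 + 0\right) = 2 - 4 = -2$)
$\left(\left(\left(q{\left(2,3 \right)} + b\right) \left(2 + 4\right) - -1\right) 5 + 7\right)^{2} = \left(\left(\left(\left(-9 - 9\right) - 2\right) \left(2 + 4\right) - -1\right) 5 + 7\right)^{2} = \left(\left(\left(\left(-9 - 9\right) - 2\right) 6 + 1\right) 5 + 7\right)^{2} = \left(\left(\left(-18 - 2\right) 6 + 1\right) 5 + 7\right)^{2} = \left(\left(\left(-20\right) 6 + 1\right) 5 + 7\right)^{2} = \left(\left(-120 + 1\right) 5 + 7\right)^{2} = \left(\left(-119\right) 5 + 7\right)^{2} = \left(-595 + 7\right)^{2} = \left(-588\right)^{2} = 345744$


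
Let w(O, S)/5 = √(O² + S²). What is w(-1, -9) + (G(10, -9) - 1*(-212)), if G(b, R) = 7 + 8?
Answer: 227 + 5*√82 ≈ 272.28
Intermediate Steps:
G(b, R) = 15
w(O, S) = 5*√(O² + S²)
w(-1, -9) + (G(10, -9) - 1*(-212)) = 5*√((-1)² + (-9)²) + (15 - 1*(-212)) = 5*√(1 + 81) + (15 + 212) = 5*√82 + 227 = 227 + 5*√82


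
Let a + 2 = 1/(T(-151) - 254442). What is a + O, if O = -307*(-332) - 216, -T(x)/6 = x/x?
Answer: 25878888287/254448 ≈ 1.0171e+5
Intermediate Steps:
T(x) = -6 (T(x) = -6*x/x = -6*1 = -6)
a = -508897/254448 (a = -2 + 1/(-6 - 254442) = -2 + 1/(-254448) = -2 - 1/254448 = -508897/254448 ≈ -2.0000)
O = 101708 (O = 101924 - 216 = 101708)
a + O = -508897/254448 + 101708 = 25878888287/254448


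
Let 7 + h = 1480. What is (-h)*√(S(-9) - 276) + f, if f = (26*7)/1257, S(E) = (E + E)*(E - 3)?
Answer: 182/1257 - 2946*I*√15 ≈ 0.14479 - 11410.0*I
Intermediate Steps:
S(E) = 2*E*(-3 + E) (S(E) = (2*E)*(-3 + E) = 2*E*(-3 + E))
h = 1473 (h = -7 + 1480 = 1473)
f = 182/1257 (f = 182*(1/1257) = 182/1257 ≈ 0.14479)
(-h)*√(S(-9) - 276) + f = (-1*1473)*√(2*(-9)*(-3 - 9) - 276) + 182/1257 = -1473*√(2*(-9)*(-12) - 276) + 182/1257 = -1473*√(216 - 276) + 182/1257 = -2946*I*√15 + 182/1257 = 182/1257 - 2946*I*√15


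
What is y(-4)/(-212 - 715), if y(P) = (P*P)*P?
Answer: 64/927 ≈ 0.069040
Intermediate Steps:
y(P) = P**3 (y(P) = P**2*P = P**3)
y(-4)/(-212 - 715) = (-4)**3/(-212 - 715) = -64/(-927) = -1/927*(-64) = 64/927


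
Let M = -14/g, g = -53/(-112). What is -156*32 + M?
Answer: -266144/53 ≈ -5021.6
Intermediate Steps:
g = 53/112 (g = -53*(-1/112) = 53/112 ≈ 0.47321)
M = -1568/53 (M = -14/53/112 = -14*112/53 = -1568/53 ≈ -29.585)
-156*32 + M = -156*32 - 1568/53 = -4992 - 1568/53 = -266144/53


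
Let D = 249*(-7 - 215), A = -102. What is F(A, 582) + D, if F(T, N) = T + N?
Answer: -54798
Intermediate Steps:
D = -55278 (D = 249*(-222) = -55278)
F(T, N) = N + T
F(A, 582) + D = (582 - 102) - 55278 = 480 - 55278 = -54798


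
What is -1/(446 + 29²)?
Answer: -1/1287 ≈ -0.00077700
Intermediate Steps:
-1/(446 + 29²) = -1/(446 + 841) = -1/1287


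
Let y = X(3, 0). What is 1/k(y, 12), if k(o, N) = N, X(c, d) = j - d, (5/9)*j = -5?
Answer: 1/12 ≈ 0.083333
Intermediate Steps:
j = -9 (j = (9/5)*(-5) = -9)
X(c, d) = -9 - d
y = -9 (y = -9 - 1*0 = -9 + 0 = -9)
1/k(y, 12) = 1/12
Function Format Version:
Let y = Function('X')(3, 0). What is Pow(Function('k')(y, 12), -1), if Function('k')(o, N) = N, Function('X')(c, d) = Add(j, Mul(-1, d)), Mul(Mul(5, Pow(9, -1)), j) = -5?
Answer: Rational(1, 12) ≈ 0.083333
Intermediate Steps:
j = -9 (j = Mul(Rational(9, 5), -5) = -9)
Function('X')(c, d) = Add(-9, Mul(-1, d))
y = -9 (y = Add(-9, Mul(-1, 0)) = Add(-9, 0) = -9)
Pow(Function('k')(y, 12), -1) = Pow(12, -1) = Rational(1, 12)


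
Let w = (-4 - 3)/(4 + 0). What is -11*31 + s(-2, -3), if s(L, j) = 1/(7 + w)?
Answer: -7157/21 ≈ -340.81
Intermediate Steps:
w = -7/4 ≈ -1.7500
s(L, j) = 4/21 (s(L, j) = 1/(7 - 7/4) = 1/(21/4) = 4/21)
-11*31 + s(-2, -3) = -11*31 + 4/21 = -341 + 4/21 = -7157/21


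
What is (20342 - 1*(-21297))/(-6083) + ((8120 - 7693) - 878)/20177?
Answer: -842893536/122736691 ≈ -6.8675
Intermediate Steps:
(20342 - 1*(-21297))/(-6083) + ((8120 - 7693) - 878)/20177 = (20342 + 21297)*(-1/6083) + (427 - 878)*(1/20177) = 41639*(-1/6083) - 451*1/20177 = -41639/6083 - 451/20177 = -842893536/122736691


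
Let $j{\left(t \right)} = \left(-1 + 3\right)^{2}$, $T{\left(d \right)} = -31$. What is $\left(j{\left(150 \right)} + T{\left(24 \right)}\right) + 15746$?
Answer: $15719$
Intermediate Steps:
$j{\left(t \right)} = 4$ ($j{\left(t \right)} = 2^{2} = 4$)
$\left(j{\left(150 \right)} + T{\left(24 \right)}\right) + 15746 = \left(4 - 31\right) + 15746 = -27 + 15746 = 15719$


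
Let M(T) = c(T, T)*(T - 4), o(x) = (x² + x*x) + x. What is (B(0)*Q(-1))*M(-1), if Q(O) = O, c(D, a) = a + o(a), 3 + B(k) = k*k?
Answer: 0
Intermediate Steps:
o(x) = x + 2*x² (o(x) = (x² + x²) + x = 2*x² + x = x + 2*x²)
B(k) = -3 + k² (B(k) = -3 + k*k = -3 + k²)
c(D, a) = a + a*(1 + 2*a)
M(T) = 2*T*(1 + T)*(-4 + T) (M(T) = (2*T*(1 + T))*(T - 4) = (2*T*(1 + T))*(-4 + T) = 2*T*(1 + T)*(-4 + T))
(B(0)*Q(-1))*M(-1) = ((-3 + 0²)*(-1))*(2*(-1)*(1 - 1)*(-4 - 1)) = ((-3 + 0)*(-1))*(2*(-1)*0*(-5)) = -3*(-1)*0 = 3*0 = 0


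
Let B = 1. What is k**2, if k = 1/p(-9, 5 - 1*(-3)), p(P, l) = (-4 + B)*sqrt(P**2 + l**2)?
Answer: 1/1305 ≈ 0.00076628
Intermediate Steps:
p(P, l) = -3*sqrt(P**2 + l**2) (p(P, l) = (-4 + 1)*sqrt(P**2 + l**2) = -3*sqrt(P**2 + l**2))
k = -sqrt(145)/435 (k = 1/(-3*sqrt((-9)**2 + (5 - 1*(-3))**2)) = 1/(-3*sqrt(81 + (5 + 3)**2)) = 1/(-3*sqrt(81 + 8**2)) = 1/(-3*sqrt(81 + 64)) = 1/(-3*sqrt(145)) = -sqrt(145)/435 ≈ -0.027682)
k**2 = (-sqrt(145)/435)**2 = 1/1305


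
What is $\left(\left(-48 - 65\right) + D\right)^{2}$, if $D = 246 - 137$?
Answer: $16$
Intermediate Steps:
$D = 109$ ($D = 246 - 137 = 109$)
$\left(\left(-48 - 65\right) + D\right)^{2} = \left(\left(-48 - 65\right) + 109\right)^{2} = \left(-113 + 109\right)^{2} = \left(-4\right)^{2} = 16$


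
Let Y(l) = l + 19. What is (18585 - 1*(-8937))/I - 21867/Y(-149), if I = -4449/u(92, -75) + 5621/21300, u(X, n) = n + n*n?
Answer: -2810444646873/55091530 ≈ -51014.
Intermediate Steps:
Y(l) = 19 + l
u(X, n) = n + n²
I = -423781/788100 (I = -4449*(-1/(75*(1 - 75))) + 5621/21300 = -4449/((-75*(-74))) + 5621*(1/21300) = -4449/5550 + 5621/21300 = -4449*1/5550 + 5621/21300 = -1483/1850 + 5621/21300 = -423781/788100 ≈ -0.53772)
(18585 - 1*(-8937))/I - 21867/Y(-149) = (18585 - 1*(-8937))/(-423781/788100) - 21867/(19 - 149) = (18585 + 8937)*(-788100/423781) - 21867/(-130) = 27522*(-788100/423781) - 21867*(-1/130) = -21690088200/423781 + 21867/130 = -2810444646873/55091530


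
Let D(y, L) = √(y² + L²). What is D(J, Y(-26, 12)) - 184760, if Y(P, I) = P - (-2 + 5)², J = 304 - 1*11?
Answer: -184760 + √87074 ≈ -1.8447e+5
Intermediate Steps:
J = 293 (J = 304 - 11 = 293)
Y(P, I) = -9 + P (Y(P, I) = P - 1*3² = P - 1*9 = P - 9 = -9 + P)
D(y, L) = √(L² + y²)
D(J, Y(-26, 12)) - 184760 = √((-9 - 26)² + 293²) - 184760 = √((-35)² + 85849) - 184760 = √(1225 + 85849) - 184760 = √87074 - 184760 = -184760 + √87074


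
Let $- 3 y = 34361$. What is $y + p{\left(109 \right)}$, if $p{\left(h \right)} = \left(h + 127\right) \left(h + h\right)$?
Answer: $\frac{119983}{3} \approx 39994.0$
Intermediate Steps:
$p{\left(h \right)} = 2 h \left(127 + h\right)$ ($p{\left(h \right)} = \left(127 + h\right) 2 h = 2 h \left(127 + h\right)$)
$y = - \frac{34361}{3}$ ($y = \left(- \frac{1}{3}\right) 34361 = - \frac{34361}{3} \approx -11454.0$)
$y + p{\left(109 \right)} = - \frac{34361}{3} + 2 \cdot 109 \left(127 + 109\right) = - \frac{34361}{3} + 2 \cdot 109 \cdot 236 = - \frac{34361}{3} + 51448 = \frac{119983}{3}$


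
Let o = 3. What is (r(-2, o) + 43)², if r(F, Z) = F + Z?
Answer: 1936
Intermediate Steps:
(r(-2, o) + 43)² = ((-2 + 3) + 43)² = (1 + 43)² = 44² = 1936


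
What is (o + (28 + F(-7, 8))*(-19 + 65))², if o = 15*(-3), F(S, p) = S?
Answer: 848241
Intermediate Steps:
o = -45
(o + (28 + F(-7, 8))*(-19 + 65))² = (-45 + (28 - 7)*(-19 + 65))² = (-45 + 21*46)² = (-45 + 966)² = 921² = 848241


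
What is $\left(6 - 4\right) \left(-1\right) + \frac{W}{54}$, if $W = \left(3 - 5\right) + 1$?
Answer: $- \frac{109}{54} \approx -2.0185$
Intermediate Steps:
$W = -1$ ($W = -2 + 1 = -1$)
$\left(6 - 4\right) \left(-1\right) + \frac{W}{54} = \left(6 - 4\right) \left(-1\right) - \frac{1}{54} = 2 \left(-1\right) - \frac{1}{54} = -2 - \frac{1}{54} = - \frac{109}{54}$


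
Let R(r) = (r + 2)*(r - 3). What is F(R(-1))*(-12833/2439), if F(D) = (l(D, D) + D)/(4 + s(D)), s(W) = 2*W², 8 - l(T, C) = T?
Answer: -25666/21951 ≈ -1.1692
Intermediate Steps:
l(T, C) = 8 - T
R(r) = (-3 + r)*(2 + r) (R(r) = (2 + r)*(-3 + r) = (-3 + r)*(2 + r))
F(D) = 8/(4 + 2*D²) (F(D) = ((8 - D) + D)/(4 + 2*D²) = 8/(4 + 2*D²))
F(R(-1))*(-12833/2439) = (4/(2 + (-6 + (-1)² - 1*(-1))²))*(-12833/2439) = (4/(2 + (-6 + 1 + 1)²))*(-12833*1/2439) = (4/(2 + (-4)²))*(-12833/2439) = (4/(2 + 16))*(-12833/2439) = (4/18)*(-12833/2439) = (4*(1/18))*(-12833/2439) = (2/9)*(-12833/2439) = -25666/21951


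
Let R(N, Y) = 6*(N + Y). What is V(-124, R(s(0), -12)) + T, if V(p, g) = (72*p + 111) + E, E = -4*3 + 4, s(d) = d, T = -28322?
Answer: -37147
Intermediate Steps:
E = -8 (E = -12 + 4 = -8)
R(N, Y) = 6*N + 6*Y
V(p, g) = 103 + 72*p (V(p, g) = (72*p + 111) - 8 = (111 + 72*p) - 8 = 103 + 72*p)
V(-124, R(s(0), -12)) + T = (103 + 72*(-124)) - 28322 = (103 - 8928) - 28322 = -8825 - 28322 = -37147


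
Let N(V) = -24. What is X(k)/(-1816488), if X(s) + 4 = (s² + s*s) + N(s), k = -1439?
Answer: -2070707/908244 ≈ -2.2799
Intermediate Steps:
X(s) = -28 + 2*s² (X(s) = -4 + ((s² + s*s) - 24) = -4 + ((s² + s²) - 24) = -4 + (2*s² - 24) = -4 + (-24 + 2*s²) = -28 + 2*s²)
X(k)/(-1816488) = (-28 + 2*(-1439)²)/(-1816488) = (-28 + 2*2070721)*(-1/1816488) = (-28 + 4141442)*(-1/1816488) = 4141414*(-1/1816488) = -2070707/908244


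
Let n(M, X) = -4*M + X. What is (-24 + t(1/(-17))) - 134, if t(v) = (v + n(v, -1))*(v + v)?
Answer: -45634/289 ≈ -157.90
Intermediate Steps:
n(M, X) = X - 4*M
t(v) = 2*v*(-1 - 3*v) (t(v) = (v + (-1 - 4*v))*(v + v) = (-1 - 3*v)*(2*v) = 2*v*(-1 - 3*v))
(-24 + t(1/(-17))) - 134 = (-24 - 2*(1 + 3/(-17))/(-17)) - 134 = (-24 - 2*(-1/17)*(1 + 3*(-1/17))) - 134 = (-24 - 2*(-1/17)*(1 - 3/17)) - 134 = (-24 - 2*(-1/17)*14/17) - 134 = (-24 + 28/289) - 134 = -6908/289 - 134 = -45634/289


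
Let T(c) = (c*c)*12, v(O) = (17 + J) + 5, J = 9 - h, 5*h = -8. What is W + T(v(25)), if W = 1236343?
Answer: 31227403/25 ≈ 1.2491e+6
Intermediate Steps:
h = -8/5 (h = (⅕)*(-8) = -8/5 ≈ -1.6000)
J = 53/5 (J = 9 - 1*(-8/5) = 9 + 8/5 = 53/5 ≈ 10.600)
v(O) = 163/5 (v(O) = (17 + 53/5) + 5 = 138/5 + 5 = 163/5)
T(c) = 12*c² (T(c) = c²*12 = 12*c²)
W + T(v(25)) = 1236343 + 12*(163/5)² = 1236343 + 12*(26569/25) = 1236343 + 318828/25 = 31227403/25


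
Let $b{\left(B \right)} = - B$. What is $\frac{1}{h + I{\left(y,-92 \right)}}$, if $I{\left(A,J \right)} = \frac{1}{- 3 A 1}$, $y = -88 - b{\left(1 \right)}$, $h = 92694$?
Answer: $\frac{261}{24193135} \approx 1.0788 \cdot 10^{-5}$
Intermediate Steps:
$y = -87$ ($y = -88 - \left(-1\right) 1 = -88 - -1 = -88 + 1 = -87$)
$I{\left(A,J \right)} = - \frac{1}{3 A}$ ($I{\left(A,J \right)} = \frac{1}{\left(-3\right) A} = - \frac{1}{3 A}$)
$\frac{1}{h + I{\left(y,-92 \right)}} = \frac{1}{92694 - \frac{1}{3 \left(-87\right)}} = \frac{1}{92694 - - \frac{1}{261}} = \frac{1}{92694 + \frac{1}{261}} = \frac{1}{\frac{24193135}{261}} = \frac{261}{24193135}$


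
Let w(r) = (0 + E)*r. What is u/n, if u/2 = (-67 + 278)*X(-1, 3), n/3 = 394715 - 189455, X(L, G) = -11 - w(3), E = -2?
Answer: -211/61578 ≈ -0.0034265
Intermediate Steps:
w(r) = -2*r (w(r) = (0 - 2)*r = -2*r)
X(L, G) = -5 (X(L, G) = -11 - (-2)*3 = -11 - 1*(-6) = -11 + 6 = -5)
n = 615780 (n = 3*(394715 - 189455) = 3*205260 = 615780)
u = -2110 (u = 2*((-67 + 278)*(-5)) = 2*(211*(-5)) = 2*(-1055) = -2110)
u/n = -2110/615780 = -2110*1/615780 = -211/61578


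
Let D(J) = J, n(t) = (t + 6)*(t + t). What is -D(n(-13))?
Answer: -182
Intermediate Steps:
n(t) = 2*t*(6 + t) (n(t) = (6 + t)*(2*t) = 2*t*(6 + t))
-D(n(-13)) = -2*(-13)*(6 - 13) = -2*(-13)*(-7) = -1*182 = -182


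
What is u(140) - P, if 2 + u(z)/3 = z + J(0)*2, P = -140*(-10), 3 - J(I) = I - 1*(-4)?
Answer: -992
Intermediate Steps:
J(I) = -1 - I (J(I) = 3 - (I - 1*(-4)) = 3 - (I + 4) = 3 - (4 + I) = 3 + (-4 - I) = -1 - I)
P = 1400
u(z) = -12 + 3*z (u(z) = -6 + 3*(z + (-1 - 1*0)*2) = -6 + 3*(z + (-1 + 0)*2) = -6 + 3*(z - 1*2) = -6 + 3*(z - 2) = -6 + 3*(-2 + z) = -6 + (-6 + 3*z) = -12 + 3*z)
u(140) - P = (-12 + 3*140) - 1*1400 = (-12 + 420) - 1400 = 408 - 1400 = -992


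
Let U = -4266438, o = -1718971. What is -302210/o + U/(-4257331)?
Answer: 8620491196808/7318228526401 ≈ 1.1779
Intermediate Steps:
-302210/o + U/(-4257331) = -302210/(-1718971) - 4266438/(-4257331) = -302210*(-1/1718971) - 4266438*(-1/4257331) = 302210/1718971 + 4266438/4257331 = 8620491196808/7318228526401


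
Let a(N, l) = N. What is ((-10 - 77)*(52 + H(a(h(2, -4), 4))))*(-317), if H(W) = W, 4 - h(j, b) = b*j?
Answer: 1765056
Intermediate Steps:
h(j, b) = 4 - b*j
((-10 - 77)*(52 + H(a(h(2, -4), 4))))*(-317) = ((-10 - 77)*(52 + (4 - 1*(-4)*2)))*(-317) = -87*(52 + (4 + 8))*(-317) = -87*(52 + 12)*(-317) = -87*64*(-317) = -5568*(-317) = 1765056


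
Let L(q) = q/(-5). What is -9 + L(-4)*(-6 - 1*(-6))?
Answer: -9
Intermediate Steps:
L(q) = -q/5 (L(q) = q*(-⅕) = -q/5)
-9 + L(-4)*(-6 - 1*(-6)) = -9 + (-⅕*(-4))*(-6 - 1*(-6)) = -9 + 4*(-6 + 6)/5 = -9 + (⅘)*0 = -9 + 0 = -9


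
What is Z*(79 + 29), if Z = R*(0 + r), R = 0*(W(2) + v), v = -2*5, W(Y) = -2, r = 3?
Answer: 0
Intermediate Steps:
v = -10
R = 0 (R = 0*(-2 - 10) = 0*(-12) = 0)
Z = 0 (Z = 0*(0 + 3) = 0*3 = 0)
Z*(79 + 29) = 0*(79 + 29) = 0*108 = 0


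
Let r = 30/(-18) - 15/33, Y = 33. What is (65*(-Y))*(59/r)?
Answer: 835263/14 ≈ 59662.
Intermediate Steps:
r = -70/33 (r = 30*(-1/18) - 15*1/33 = -5/3 - 5/11 = -70/33 ≈ -2.1212)
(65*(-Y))*(59/r) = (65*(-1*33))*(59/(-70/33)) = (65*(-33))*(59*(-33/70)) = -2145*(-1947/70) = 835263/14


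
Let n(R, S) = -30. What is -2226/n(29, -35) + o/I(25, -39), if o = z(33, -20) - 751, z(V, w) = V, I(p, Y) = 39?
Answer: 10879/195 ≈ 55.790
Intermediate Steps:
o = -718 (o = 33 - 751 = -718)
-2226/n(29, -35) + o/I(25, -39) = -2226/(-30) - 718/39 = -2226*(-1/30) - 718*1/39 = 371/5 - 718/39 = 10879/195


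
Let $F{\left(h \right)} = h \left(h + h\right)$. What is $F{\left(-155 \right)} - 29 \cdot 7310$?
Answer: $-163940$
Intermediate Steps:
$F{\left(h \right)} = 2 h^{2}$ ($F{\left(h \right)} = h 2 h = 2 h^{2}$)
$F{\left(-155 \right)} - 29 \cdot 7310 = 2 \left(-155\right)^{2} - 29 \cdot 7310 = 2 \cdot 24025 - 211990 = 48050 - 211990 = -163940$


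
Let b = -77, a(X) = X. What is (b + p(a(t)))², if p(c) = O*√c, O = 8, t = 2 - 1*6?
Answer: 5673 - 2464*I ≈ 5673.0 - 2464.0*I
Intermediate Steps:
t = -4 (t = 2 - 6 = -4)
p(c) = 8*√c
(b + p(a(t)))² = (-77 + 8*√(-4))² = (-77 + 8*(2*I))² = (-77 + 16*I)²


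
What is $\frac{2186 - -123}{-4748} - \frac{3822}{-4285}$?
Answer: $\frac{8252791}{20345180} \approx 0.40564$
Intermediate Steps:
$\frac{2186 - -123}{-4748} - \frac{3822}{-4285} = \left(2186 + 123\right) \left(- \frac{1}{4748}\right) - - \frac{3822}{4285} = 2309 \left(- \frac{1}{4748}\right) + \frac{3822}{4285} = - \frac{2309}{4748} + \frac{3822}{4285} = \frac{8252791}{20345180}$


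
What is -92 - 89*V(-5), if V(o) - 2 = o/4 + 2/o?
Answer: -2463/20 ≈ -123.15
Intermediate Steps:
V(o) = 2 + 2/o + o/4 (V(o) = 2 + (o/4 + 2/o) = 2 + (2/o + o/4) = 2 + 2/o + o/4)
-92 - 89*V(-5) = -92 - 89*(2 + 2/(-5) + (1/4)*(-5)) = -92 - 89*(2 + 2*(-1/5) - 5/4) = -92 - 89*(2 - 2/5 - 5/4) = -92 - 89*7/20 = -92 - 623/20 = -2463/20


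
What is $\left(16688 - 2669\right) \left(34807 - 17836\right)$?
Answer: $237916449$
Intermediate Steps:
$\left(16688 - 2669\right) \left(34807 - 17836\right) = 14019 \cdot 16971 = 237916449$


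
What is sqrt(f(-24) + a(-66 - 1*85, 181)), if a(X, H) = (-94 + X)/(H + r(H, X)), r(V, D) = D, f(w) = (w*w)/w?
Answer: I*sqrt(1158)/6 ≈ 5.6716*I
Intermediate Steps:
f(w) = w (f(w) = w**2/w = w)
a(X, H) = (-94 + X)/(H + X)
sqrt(f(-24) + a(-66 - 1*85, 181)) = sqrt(-24 + (-94 + (-66 - 1*85))/(181 + (-66 - 1*85))) = sqrt(-24 + (-94 + (-66 - 85))/(181 + (-66 - 85))) = sqrt(-24 + (-94 - 151)/(181 - 151)) = sqrt(-24 - 245/30) = sqrt(-24 + (1/30)*(-245)) = sqrt(-24 - 49/6) = sqrt(-193/6) = I*sqrt(1158)/6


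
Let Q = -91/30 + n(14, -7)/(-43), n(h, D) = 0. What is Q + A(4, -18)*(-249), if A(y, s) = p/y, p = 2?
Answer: -1913/15 ≈ -127.53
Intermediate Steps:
Q = -91/30 (Q = -91/30 + 0/(-43) = -91*1/30 + 0*(-1/43) = -91/30 + 0 = -91/30 ≈ -3.0333)
A(y, s) = 2/y
Q + A(4, -18)*(-249) = -91/30 + (2/4)*(-249) = -91/30 + (2*(1/4))*(-249) = -91/30 + (1/2)*(-249) = -91/30 - 249/2 = -1913/15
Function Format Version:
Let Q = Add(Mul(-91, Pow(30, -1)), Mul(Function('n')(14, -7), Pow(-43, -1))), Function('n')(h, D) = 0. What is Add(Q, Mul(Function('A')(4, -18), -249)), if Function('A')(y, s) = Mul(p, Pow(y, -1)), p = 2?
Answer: Rational(-1913, 15) ≈ -127.53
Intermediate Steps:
Q = Rational(-91, 30) (Q = Add(Mul(-91, Pow(30, -1)), Mul(0, Pow(-43, -1))) = Add(Mul(-91, Rational(1, 30)), Mul(0, Rational(-1, 43))) = Add(Rational(-91, 30), 0) = Rational(-91, 30) ≈ -3.0333)
Function('A')(y, s) = Mul(2, Pow(y, -1))
Add(Q, Mul(Function('A')(4, -18), -249)) = Add(Rational(-91, 30), Mul(Mul(2, Pow(4, -1)), -249)) = Add(Rational(-91, 30), Mul(Mul(2, Rational(1, 4)), -249)) = Add(Rational(-91, 30), Mul(Rational(1, 2), -249)) = Add(Rational(-91, 30), Rational(-249, 2)) = Rational(-1913, 15)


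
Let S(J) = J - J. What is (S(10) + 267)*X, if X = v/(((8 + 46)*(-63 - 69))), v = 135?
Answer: -445/88 ≈ -5.0568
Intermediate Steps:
S(J) = 0
X = -5/264 (X = 135/(((8 + 46)*(-63 - 69))) = 135/((54*(-132))) = 135/(-7128) = 135*(-1/7128) = -5/264 ≈ -0.018939)
(S(10) + 267)*X = (0 + 267)*(-5/264) = 267*(-5/264) = -445/88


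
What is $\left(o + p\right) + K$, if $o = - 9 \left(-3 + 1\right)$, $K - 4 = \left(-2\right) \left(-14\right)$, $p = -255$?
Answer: $-205$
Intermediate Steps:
$K = 32$ ($K = 4 - -28 = 4 + 28 = 32$)
$o = 18$ ($o = \left(-9\right) \left(-2\right) = 18$)
$\left(o + p\right) + K = \left(18 - 255\right) + 32 = -237 + 32 = -205$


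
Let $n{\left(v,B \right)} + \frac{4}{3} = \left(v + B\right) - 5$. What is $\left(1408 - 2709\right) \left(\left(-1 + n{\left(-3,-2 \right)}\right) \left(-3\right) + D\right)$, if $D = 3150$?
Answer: $-4146287$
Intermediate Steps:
$n{\left(v,B \right)} = - \frac{19}{3} + B + v$ ($n{\left(v,B \right)} = - \frac{4}{3} - \left(5 - B - v\right) = - \frac{4}{3} + \left(-5 + B + v\right) = - \frac{19}{3} + B + v$)
$\left(1408 - 2709\right) \left(\left(-1 + n{\left(-3,-2 \right)}\right) \left(-3\right) + D\right) = \left(1408 - 2709\right) \left(\left(-1 - \frac{34}{3}\right) \left(-3\right) + 3150\right) = - 1301 \left(\left(-1 - \frac{34}{3}\right) \left(-3\right) + 3150\right) = - 1301 \left(\left(- \frac{37}{3}\right) \left(-3\right) + 3150\right) = - 1301 \left(37 + 3150\right) = \left(-1301\right) 3187 = -4146287$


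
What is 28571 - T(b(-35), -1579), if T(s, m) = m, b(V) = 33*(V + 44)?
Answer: 30150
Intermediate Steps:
b(V) = 1452 + 33*V (b(V) = 33*(44 + V) = 1452 + 33*V)
28571 - T(b(-35), -1579) = 28571 - 1*(-1579) = 28571 + 1579 = 30150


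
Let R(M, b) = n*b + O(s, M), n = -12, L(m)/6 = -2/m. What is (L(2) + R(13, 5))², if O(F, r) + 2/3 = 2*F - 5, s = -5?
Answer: 60025/9 ≈ 6669.4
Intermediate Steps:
L(m) = -12/m (L(m) = 6*(-2/m) = -12/m)
O(F, r) = -17/3 + 2*F (O(F, r) = -⅔ + (2*F - 5) = -⅔ + (-5 + 2*F) = -17/3 + 2*F)
R(M, b) = -47/3 - 12*b (R(M, b) = -12*b + (-17/3 + 2*(-5)) = -12*b + (-17/3 - 10) = -12*b - 47/3 = -47/3 - 12*b)
(L(2) + R(13, 5))² = (-12/2 + (-47/3 - 12*5))² = (-12*½ + (-47/3 - 60))² = (-6 - 227/3)² = (-245/3)² = 60025/9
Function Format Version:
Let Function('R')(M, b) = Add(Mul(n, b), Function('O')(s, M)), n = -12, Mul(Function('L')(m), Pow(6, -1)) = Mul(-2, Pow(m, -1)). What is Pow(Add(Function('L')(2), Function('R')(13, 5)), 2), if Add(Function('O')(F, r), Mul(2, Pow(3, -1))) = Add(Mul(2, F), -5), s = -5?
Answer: Rational(60025, 9) ≈ 6669.4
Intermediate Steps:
Function('L')(m) = Mul(-12, Pow(m, -1)) (Function('L')(m) = Mul(6, Mul(-2, Pow(m, -1))) = Mul(-12, Pow(m, -1)))
Function('O')(F, r) = Add(Rational(-17, 3), Mul(2, F)) (Function('O')(F, r) = Add(Rational(-2, 3), Add(Mul(2, F), -5)) = Add(Rational(-2, 3), Add(-5, Mul(2, F))) = Add(Rational(-17, 3), Mul(2, F)))
Function('R')(M, b) = Add(Rational(-47, 3), Mul(-12, b)) (Function('R')(M, b) = Add(Mul(-12, b), Add(Rational(-17, 3), Mul(2, -5))) = Add(Mul(-12, b), Add(Rational(-17, 3), -10)) = Add(Mul(-12, b), Rational(-47, 3)) = Add(Rational(-47, 3), Mul(-12, b)))
Pow(Add(Function('L')(2), Function('R')(13, 5)), 2) = Pow(Add(Mul(-12, Pow(2, -1)), Add(Rational(-47, 3), Mul(-12, 5))), 2) = Pow(Add(Mul(-12, Rational(1, 2)), Add(Rational(-47, 3), -60)), 2) = Pow(Add(-6, Rational(-227, 3)), 2) = Pow(Rational(-245, 3), 2) = Rational(60025, 9)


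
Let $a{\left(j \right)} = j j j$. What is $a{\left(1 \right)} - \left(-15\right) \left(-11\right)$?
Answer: $-164$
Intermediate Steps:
$a{\left(j \right)} = j^{3}$ ($a{\left(j \right)} = j^{2} j = j^{3}$)
$a{\left(1 \right)} - \left(-15\right) \left(-11\right) = 1^{3} - \left(-15\right) \left(-11\right) = 1 - 165 = -164$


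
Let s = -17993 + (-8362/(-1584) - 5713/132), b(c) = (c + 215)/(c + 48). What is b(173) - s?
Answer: 3156309509/175032 ≈ 18033.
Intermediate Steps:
b(c) = (215 + c)/(48 + c)
s = -14280553/792 (s = -17993 + (-8362*(-1/1584) - 5713*1/132) = -17993 + (4181/792 - 5713/132) = -17993 - 30097/792 = -14280553/792 ≈ -18031.)
b(173) - s = (215 + 173)/(48 + 173) - 1*(-14280553/792) = 388/221 + 14280553/792 = 3156309509/175032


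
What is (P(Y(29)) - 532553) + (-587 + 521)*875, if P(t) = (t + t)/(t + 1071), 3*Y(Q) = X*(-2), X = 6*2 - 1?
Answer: -1883656917/3191 ≈ -5.9030e+5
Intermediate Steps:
X = 11 (X = 12 - 1 = 11)
Y(Q) = -22/3 (Y(Q) = (11*(-2))/3 = (1/3)*(-22) = -22/3)
P(t) = 2*t/(1071 + t) (P(t) = (2*t)/(1071 + t) = 2*t/(1071 + t))
(P(Y(29)) - 532553) + (-587 + 521)*875 = (2*(-22/3)/(1071 - 22/3) - 532553) + (-587 + 521)*875 = (2*(-22/3)/(3191/3) - 532553) - 66*875 = (2*(-22/3)*(3/3191) - 532553) - 57750 = (-44/3191 - 532553) - 57750 = -1699376667/3191 - 57750 = -1883656917/3191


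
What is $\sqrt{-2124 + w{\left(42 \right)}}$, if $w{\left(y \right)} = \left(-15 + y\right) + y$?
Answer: $i \sqrt{2055} \approx 45.332 i$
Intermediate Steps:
$w{\left(y \right)} = -15 + 2 y$
$\sqrt{-2124 + w{\left(42 \right)}} = \sqrt{-2124 + \left(-15 + 2 \cdot 42\right)} = \sqrt{-2124 + \left(-15 + 84\right)} = \sqrt{-2124 + 69} = \sqrt{-2055} = i \sqrt{2055}$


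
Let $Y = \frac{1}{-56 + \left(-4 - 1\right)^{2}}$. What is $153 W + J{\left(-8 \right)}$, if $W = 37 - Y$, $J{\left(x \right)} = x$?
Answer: $\frac{175396}{31} \approx 5657.9$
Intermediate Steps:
$Y = - \frac{1}{31}$ ($Y = \frac{1}{-56 + \left(-5\right)^{2}} = \frac{1}{-56 + 25} = \frac{1}{-31} = - \frac{1}{31} \approx -0.032258$)
$W = \frac{1148}{31}$ ($W = 37 - - \frac{1}{31} = 37 + \frac{1}{31} = \frac{1148}{31} \approx 37.032$)
$153 W + J{\left(-8 \right)} = 153 \cdot \frac{1148}{31} - 8 = \frac{175644}{31} - 8 = \frac{175396}{31}$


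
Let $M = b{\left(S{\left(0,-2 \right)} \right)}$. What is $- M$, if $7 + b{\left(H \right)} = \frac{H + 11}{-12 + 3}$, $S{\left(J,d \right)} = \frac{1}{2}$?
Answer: $\frac{149}{18} \approx 8.2778$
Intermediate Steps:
$S{\left(J,d \right)} = \frac{1}{2}$
$b{\left(H \right)} = - \frac{74}{9} - \frac{H}{9}$ ($b{\left(H \right)} = -7 + \frac{H + 11}{-12 + 3} = -7 + \frac{11 + H}{-9} = -7 + \left(11 + H\right) \left(- \frac{1}{9}\right) = -7 - \left(\frac{11}{9} + \frac{H}{9}\right) = - \frac{74}{9} - \frac{H}{9}$)
$M = - \frac{149}{18}$ ($M = - \frac{74}{9} - \frac{1}{18} = - \frac{149}{18} \approx -8.2778$)
$- M = \left(-1\right) \left(- \frac{149}{18}\right) = \frac{149}{18}$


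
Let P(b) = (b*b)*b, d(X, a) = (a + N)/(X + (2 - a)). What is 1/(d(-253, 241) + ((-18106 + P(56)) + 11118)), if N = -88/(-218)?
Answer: 17876/3014385357 ≈ 5.9302e-6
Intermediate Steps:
N = 44/109 (N = -88*(-1/218) = 44/109 ≈ 0.40367)
d(X, a) = (44/109 + a)/(2 + X - a) (d(X, a) = (a + 44/109)/(X + (2 - a)) = (44/109 + a)/(2 + X - a))
P(b) = b**3 (P(b) = b**2*b = b**3)
1/(d(-253, 241) + ((-18106 + P(56)) + 11118)) = 1/((44/109 + 241)/(2 - 253 - 1*241) + ((-18106 + 56**3) + 11118)) = 1/((26313/109)/(2 - 253 - 241) + ((-18106 + 175616) + 11118)) = 1/((26313/109)/(-492) + (157510 + 11118)) = 1/(-1/492*26313/109 + 168628) = 1/(-8771/17876 + 168628) = 1/(3014385357/17876) = 17876/3014385357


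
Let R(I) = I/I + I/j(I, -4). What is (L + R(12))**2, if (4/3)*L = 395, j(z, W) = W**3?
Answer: 22591009/256 ≈ 88246.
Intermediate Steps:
L = 1185/4 (L = (3/4)*395 = 1185/4 ≈ 296.25)
R(I) = 1 - I/64 (R(I) = I/I + I/((-4)**3) = 1 + I/(-64) = 1 + I*(-1/64) = 1 - I/64)
(L + R(12))**2 = (1185/4 + (1 - 1/64*12))**2 = (1185/4 + (1 - 3/16))**2 = (1185/4 + 13/16)**2 = (4753/16)**2 = 22591009/256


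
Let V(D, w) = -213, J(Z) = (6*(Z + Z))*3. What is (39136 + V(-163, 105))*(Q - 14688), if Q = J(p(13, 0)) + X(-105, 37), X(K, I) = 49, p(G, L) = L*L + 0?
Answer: -569793797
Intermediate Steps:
p(G, L) = L² (p(G, L) = L² + 0 = L²)
J(Z) = 36*Z (J(Z) = (6*(2*Z))*3 = (12*Z)*3 = 36*Z)
Q = 49 (Q = 36*0² + 49 = 36*0 + 49 = 0 + 49 = 49)
(39136 + V(-163, 105))*(Q - 14688) = (39136 - 213)*(49 - 14688) = 38923*(-14639) = -569793797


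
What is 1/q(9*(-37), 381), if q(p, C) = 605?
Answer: 1/605 ≈ 0.0016529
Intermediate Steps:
1/q(9*(-37), 381) = 1/605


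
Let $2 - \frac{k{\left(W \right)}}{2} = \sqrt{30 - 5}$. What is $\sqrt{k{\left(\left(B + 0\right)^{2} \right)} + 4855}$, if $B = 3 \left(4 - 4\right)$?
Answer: $\sqrt{4849} \approx 69.635$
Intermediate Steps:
$B = 0$ ($B = 3 \cdot 0 = 0$)
$k{\left(W \right)} = -6$ ($k{\left(W \right)} = 4 - 2 \sqrt{30 - 5} = 4 - 2 \sqrt{25} = 4 - 10 = -6$)
$\sqrt{k{\left(\left(B + 0\right)^{2} \right)} + 4855} = \sqrt{-6 + 4855} = \sqrt{4849}$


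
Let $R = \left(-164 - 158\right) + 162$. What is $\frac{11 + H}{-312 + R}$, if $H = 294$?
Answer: $- \frac{305}{472} \approx -0.64619$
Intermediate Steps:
$R = -160$ ($R = -322 + 162 = -160$)
$\frac{11 + H}{-312 + R} = \frac{11 + 294}{-312 - 160} = \frac{305}{-472} = 305 \left(- \frac{1}{472}\right) = - \frac{305}{472}$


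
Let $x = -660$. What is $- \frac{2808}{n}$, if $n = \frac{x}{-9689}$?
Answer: $- \frac{2267226}{55} \approx -41222.0$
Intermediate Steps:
$n = \frac{660}{9689}$ ($n = - \frac{660}{-9689} = \left(-660\right) \left(- \frac{1}{9689}\right) = \frac{660}{9689} \approx 0.068118$)
$- \frac{2808}{n} = - \frac{2808}{\frac{660}{9689}} = \left(-2808\right) \frac{9689}{660} = - \frac{2267226}{55}$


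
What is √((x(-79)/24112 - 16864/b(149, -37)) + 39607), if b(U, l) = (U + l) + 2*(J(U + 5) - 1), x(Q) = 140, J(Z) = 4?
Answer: √1247936876239229/177826 ≈ 198.66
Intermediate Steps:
b(U, l) = 6 + U + l (b(U, l) = (U + l) + 2*(4 - 1) = (U + l) + 2*3 = (U + l) + 6 = 6 + U + l)
√((x(-79)/24112 - 16864/b(149, -37)) + 39607) = √((140/24112 - 16864/(6 + 149 - 37)) + 39607) = √((140*(1/24112) - 16864/118) + 39607) = √((35/6028 - 16864*1/118) + 39607) = √((35/6028 - 8432/59) + 39607) = √(-50826031/355652 + 39607) = √(14035482733/355652) = √1247936876239229/177826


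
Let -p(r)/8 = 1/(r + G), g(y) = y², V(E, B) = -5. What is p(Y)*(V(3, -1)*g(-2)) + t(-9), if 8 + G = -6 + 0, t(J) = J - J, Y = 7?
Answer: -160/7 ≈ -22.857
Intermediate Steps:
t(J) = 0
G = -14 (G = -8 + (-6 + 0) = -8 - 6 = -14)
p(r) = -8/(-14 + r) (p(r) = -8/(r - 14) = -8/(-14 + r))
p(Y)*(V(3, -1)*g(-2)) + t(-9) = (-8/(-14 + 7))*(-5*(-2)²) + 0 = (-8/(-7))*(-5*4) + 0 = -8*(-⅐)*(-20) + 0 = (8/7)*(-20) + 0 = -160/7 + 0 = -160/7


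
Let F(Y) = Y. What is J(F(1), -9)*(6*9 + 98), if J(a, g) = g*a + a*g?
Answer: -2736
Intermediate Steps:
J(a, g) = 2*a*g (J(a, g) = a*g + a*g = 2*a*g)
J(F(1), -9)*(6*9 + 98) = (2*1*(-9))*(6*9 + 98) = -18*(54 + 98) = -18*152 = -2736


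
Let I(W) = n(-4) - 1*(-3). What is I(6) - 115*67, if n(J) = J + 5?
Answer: -7701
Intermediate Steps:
n(J) = 5 + J
I(W) = 4 (I(W) = (5 - 4) - 1*(-3) = 1 + 3 = 4)
I(6) - 115*67 = 4 - 115*67 = 4 - 7705 = -7701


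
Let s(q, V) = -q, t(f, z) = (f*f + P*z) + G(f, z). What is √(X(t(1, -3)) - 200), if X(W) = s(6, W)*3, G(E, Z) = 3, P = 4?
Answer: I*√218 ≈ 14.765*I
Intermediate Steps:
t(f, z) = 3 + f² + 4*z (t(f, z) = (f*f + 4*z) + 3 = (f² + 4*z) + 3 = 3 + f² + 4*z)
X(W) = -18 (X(W) = -1*6*3 = -6*3 = -18)
√(X(t(1, -3)) - 200) = √(-18 - 200) = √(-218) = I*√218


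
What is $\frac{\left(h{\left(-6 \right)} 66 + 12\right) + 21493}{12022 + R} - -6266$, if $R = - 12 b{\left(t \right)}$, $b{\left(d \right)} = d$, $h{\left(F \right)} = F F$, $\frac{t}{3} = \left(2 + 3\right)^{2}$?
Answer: $\frac{69714333}{11122} \approx 6268.1$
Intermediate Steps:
$t = 75$ ($t = 3 \left(2 + 3\right)^{2} = 3 \cdot 5^{2} = 3 \cdot 25 = 75$)
$h{\left(F \right)} = F^{2}$
$R = -900$ ($R = \left(-12\right) 75 = -900$)
$\frac{\left(h{\left(-6 \right)} 66 + 12\right) + 21493}{12022 + R} - -6266 = \frac{\left(\left(-6\right)^{2} \cdot 66 + 12\right) + 21493}{12022 - 900} - -6266 = \frac{\left(36 \cdot 66 + 12\right) + 21493}{11122} + 6266 = \left(\left(2376 + 12\right) + 21493\right) \frac{1}{11122} + 6266 = \left(2388 + 21493\right) \frac{1}{11122} + 6266 = 23881 \cdot \frac{1}{11122} + 6266 = \frac{23881}{11122} + 6266 = \frac{69714333}{11122}$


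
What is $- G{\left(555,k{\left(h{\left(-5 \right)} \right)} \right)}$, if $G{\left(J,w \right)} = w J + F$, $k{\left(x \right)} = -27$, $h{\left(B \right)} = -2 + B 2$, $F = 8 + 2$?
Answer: $14975$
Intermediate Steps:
$F = 10$
$h{\left(B \right)} = -2 + 2 B$
$G{\left(J,w \right)} = 10 + J w$ ($G{\left(J,w \right)} = w J + 10 = J w + 10 = 10 + J w$)
$- G{\left(555,k{\left(h{\left(-5 \right)} \right)} \right)} = - (10 + 555 \left(-27\right)) = - (10 - 14985) = \left(-1\right) \left(-14975\right) = 14975$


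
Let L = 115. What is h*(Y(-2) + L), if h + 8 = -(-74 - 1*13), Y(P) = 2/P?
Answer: 9006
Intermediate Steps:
h = 79 (h = -8 - (-74 - 1*13) = -8 - (-74 - 13) = -8 - 1*(-87) = -8 + 87 = 79)
h*(Y(-2) + L) = 79*(2/(-2) + 115) = 79*(2*(-½) + 115) = 79*(-1 + 115) = 79*114 = 9006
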